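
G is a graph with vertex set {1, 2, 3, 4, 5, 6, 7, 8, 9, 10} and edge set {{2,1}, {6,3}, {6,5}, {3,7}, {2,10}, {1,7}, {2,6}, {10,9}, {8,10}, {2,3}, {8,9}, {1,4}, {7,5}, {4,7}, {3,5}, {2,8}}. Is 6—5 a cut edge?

No

After removing 6—5, the path 6-3-5 still connects them, so the edge is not a bridge.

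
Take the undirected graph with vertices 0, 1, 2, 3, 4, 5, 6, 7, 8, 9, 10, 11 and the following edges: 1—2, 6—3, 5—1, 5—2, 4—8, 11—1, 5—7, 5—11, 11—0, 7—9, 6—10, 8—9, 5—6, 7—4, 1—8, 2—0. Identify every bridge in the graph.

10-6, 3-6, 5-6

The edges on the cycle 5-11-1-5 are not bridges since each lies on that cycle.
But removing 5—6 disconnects 5 from 6; removing 10—6 disconnects 10 from 6; removing 3—6 disconnects 3 from 6 — these are bridges.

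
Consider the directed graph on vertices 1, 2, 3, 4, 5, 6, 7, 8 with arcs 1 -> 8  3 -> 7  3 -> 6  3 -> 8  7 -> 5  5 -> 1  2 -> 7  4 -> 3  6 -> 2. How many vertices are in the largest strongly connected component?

1

{7} is an SCC by itself.
{8} is an SCC by itself.
{1} is an SCC by itself.
{5} is an SCC by itself.
{3} is an SCC by itself.
(and 3 more singleton SCCs)
The largest has 1 vertex.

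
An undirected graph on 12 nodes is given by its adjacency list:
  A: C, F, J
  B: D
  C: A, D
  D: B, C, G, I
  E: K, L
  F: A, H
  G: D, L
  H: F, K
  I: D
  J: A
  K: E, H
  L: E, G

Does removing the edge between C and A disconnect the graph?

No

After removing C-A, the path C-D-G-L-E-K-H-F-A still connects them, so the edge is not a bridge.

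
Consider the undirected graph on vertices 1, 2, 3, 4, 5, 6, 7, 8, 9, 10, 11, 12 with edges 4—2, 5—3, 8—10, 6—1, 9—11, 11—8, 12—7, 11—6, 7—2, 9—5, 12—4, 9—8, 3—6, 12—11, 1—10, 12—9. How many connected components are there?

1

Starting from 1 we can reach 1, 2, 3, 4, 5, 6, 7, 8, 9, 10, 11, 12. That is one component of size 12.
Total: 1 component.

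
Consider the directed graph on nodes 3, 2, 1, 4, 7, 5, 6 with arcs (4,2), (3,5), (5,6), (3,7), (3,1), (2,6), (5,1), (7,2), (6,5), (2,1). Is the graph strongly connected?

No

There is no directed path from 7 to 3, so the graph is not strongly connected.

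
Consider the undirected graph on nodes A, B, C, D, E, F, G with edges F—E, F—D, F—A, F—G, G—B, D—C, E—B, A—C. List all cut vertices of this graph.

Removing F increases the component count from 1 to 2, so F is a cut vertex.
By contrast removing G leaves 1 component; it is not a cut vertex. No other vertex is a cut vertex either.

F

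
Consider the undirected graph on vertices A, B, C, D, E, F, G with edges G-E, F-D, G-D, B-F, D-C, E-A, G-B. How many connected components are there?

Starting from A we can reach A, B, C, D, E, F, G. That is one component of size 7.
Total: 1 component.

1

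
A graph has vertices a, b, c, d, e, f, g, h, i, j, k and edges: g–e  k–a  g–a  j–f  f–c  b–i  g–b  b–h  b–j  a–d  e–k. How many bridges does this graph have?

7

The edges on the cycle g-e-k-a-g are not bridges since each lies on that cycle.
But removing a–d disconnects a from d; removing g–b disconnects g from b; removing f–j disconnects f from j; removing f–c disconnects f from c — these are bridges.
In total 7 edges are bridges.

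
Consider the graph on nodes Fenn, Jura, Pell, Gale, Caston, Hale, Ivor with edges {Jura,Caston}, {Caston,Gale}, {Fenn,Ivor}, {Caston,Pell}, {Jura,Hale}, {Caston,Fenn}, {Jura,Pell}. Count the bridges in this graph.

4

The edges on the cycle Jura-Caston-Pell-Jura are not bridges since each lies on that cycle.
But removing Fenn—Ivor disconnects Fenn from Ivor; removing Caston—Gale disconnects Caston from Gale; removing Caston—Fenn disconnects Caston from Fenn; removing Jura—Hale disconnects Jura from Hale — these are bridges.
That makes 4 bridges.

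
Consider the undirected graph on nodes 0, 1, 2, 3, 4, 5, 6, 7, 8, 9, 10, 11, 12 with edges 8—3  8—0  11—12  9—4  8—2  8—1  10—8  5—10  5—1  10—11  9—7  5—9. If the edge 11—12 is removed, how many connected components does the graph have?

3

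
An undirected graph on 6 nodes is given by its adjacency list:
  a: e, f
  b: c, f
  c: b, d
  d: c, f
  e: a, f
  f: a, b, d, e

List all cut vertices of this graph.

Removing f increases the component count from 1 to 2, so f is a cut vertex.
By contrast removing e leaves 1 component; it is not a cut vertex. No other vertex is a cut vertex either.

f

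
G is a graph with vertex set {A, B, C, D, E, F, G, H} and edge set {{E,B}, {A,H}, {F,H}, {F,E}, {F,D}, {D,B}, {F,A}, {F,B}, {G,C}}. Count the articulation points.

1

Removing F increases the component count from 2 to 3, so F is a cut vertex.
By contrast removing D leaves 2 components; it is not a cut vertex. No other vertex is a cut vertex either.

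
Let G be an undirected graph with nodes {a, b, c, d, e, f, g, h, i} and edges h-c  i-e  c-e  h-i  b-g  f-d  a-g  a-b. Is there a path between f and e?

No

The component containing f is {d, f}, and e is not in it.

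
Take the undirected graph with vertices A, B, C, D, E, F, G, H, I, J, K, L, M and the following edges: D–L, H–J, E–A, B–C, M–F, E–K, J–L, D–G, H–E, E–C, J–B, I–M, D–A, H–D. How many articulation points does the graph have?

Removing D increases the component count from 2 to 3, so D is a cut vertex.
Removing E increases the component count from 2 to 3, so E is a cut vertex.
Removing M increases the component count from 2 to 3, so M is a cut vertex.
By contrast removing C leaves 2 components; it is not a cut vertex. No other vertex is a cut vertex either.

3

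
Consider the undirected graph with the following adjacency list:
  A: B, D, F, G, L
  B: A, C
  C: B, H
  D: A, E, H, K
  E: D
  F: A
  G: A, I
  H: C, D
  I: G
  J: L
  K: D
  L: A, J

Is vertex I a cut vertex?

No

Deleting I leaves 1 component (was 1), so I is not a cut vertex.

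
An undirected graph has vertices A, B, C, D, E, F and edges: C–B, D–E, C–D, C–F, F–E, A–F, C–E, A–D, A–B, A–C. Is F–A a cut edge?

No

After removing F–A, the path F-C-A still connects them, so the edge is not a bridge.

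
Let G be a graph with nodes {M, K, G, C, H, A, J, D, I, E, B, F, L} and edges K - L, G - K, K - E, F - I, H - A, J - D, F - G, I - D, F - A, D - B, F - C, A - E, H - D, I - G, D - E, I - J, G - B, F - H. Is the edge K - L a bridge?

Yes

Removing K - L leaves no path between K and L: the component count goes from 2 to 3. So it is a bridge.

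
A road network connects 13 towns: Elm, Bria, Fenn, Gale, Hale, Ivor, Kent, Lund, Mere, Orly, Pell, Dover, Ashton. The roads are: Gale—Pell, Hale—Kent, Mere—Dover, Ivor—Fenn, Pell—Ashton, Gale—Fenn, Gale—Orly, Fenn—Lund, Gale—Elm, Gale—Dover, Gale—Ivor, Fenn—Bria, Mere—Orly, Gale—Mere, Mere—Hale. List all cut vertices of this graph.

Fenn, Gale, Hale, Mere, Pell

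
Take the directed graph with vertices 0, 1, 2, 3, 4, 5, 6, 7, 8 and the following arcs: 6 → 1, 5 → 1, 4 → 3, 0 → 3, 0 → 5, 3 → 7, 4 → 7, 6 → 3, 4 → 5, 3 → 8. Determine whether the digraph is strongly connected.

No

There is no directed path from 8 to 0, so the graph is not strongly connected.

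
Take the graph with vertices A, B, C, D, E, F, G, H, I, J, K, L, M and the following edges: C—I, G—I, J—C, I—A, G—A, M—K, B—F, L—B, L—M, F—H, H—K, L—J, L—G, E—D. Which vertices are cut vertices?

L

Removing L increases the component count from 2 to 3, so L is a cut vertex.
By contrast removing G leaves 2 components; it is not a cut vertex. No other vertex is a cut vertex either.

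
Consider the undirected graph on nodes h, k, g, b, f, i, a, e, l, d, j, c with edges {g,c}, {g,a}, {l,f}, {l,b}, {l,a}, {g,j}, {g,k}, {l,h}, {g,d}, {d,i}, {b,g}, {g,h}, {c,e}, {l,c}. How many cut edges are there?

6

The edges on the cycle l-b-g-h-l are not bridges since each lies on that cycle.
But removing g-j disconnects g from j; removing d-i disconnects d from i; removing f-l disconnects f from l; removing g-k disconnects g from k — these are bridges.
In total 6 edges are bridges.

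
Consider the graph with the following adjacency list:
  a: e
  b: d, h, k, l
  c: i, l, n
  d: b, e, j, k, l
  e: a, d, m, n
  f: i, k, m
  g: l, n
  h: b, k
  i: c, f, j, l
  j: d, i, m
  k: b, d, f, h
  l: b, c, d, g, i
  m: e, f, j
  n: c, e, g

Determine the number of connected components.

Starting from a we can reach a, b, c, d, e, f, g, h, i, j, k, l, m, n. That is one component of size 14.
Total: 1 component.

1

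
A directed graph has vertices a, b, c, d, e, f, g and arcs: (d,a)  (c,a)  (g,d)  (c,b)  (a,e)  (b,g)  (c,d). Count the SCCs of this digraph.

7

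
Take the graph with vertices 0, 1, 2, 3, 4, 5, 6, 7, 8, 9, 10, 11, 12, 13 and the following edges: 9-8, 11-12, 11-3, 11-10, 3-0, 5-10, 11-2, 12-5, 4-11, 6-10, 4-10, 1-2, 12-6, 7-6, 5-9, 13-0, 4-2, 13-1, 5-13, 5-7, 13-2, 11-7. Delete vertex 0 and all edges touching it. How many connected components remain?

1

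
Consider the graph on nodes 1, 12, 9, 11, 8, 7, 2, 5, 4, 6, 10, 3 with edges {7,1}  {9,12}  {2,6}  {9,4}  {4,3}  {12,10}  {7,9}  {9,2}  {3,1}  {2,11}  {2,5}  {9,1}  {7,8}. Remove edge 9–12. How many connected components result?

Before removal there is 1 component.
9–12 is a bridge — removing it separates 9's side from 12's side.
After removal: 2 components.

2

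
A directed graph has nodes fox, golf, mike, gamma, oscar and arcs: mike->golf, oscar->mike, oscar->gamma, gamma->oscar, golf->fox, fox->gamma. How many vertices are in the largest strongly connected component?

5

{fox, golf, mike, gamma, oscar} are all mutually reachable — one SCC of size 5.
The largest has 5 vertices.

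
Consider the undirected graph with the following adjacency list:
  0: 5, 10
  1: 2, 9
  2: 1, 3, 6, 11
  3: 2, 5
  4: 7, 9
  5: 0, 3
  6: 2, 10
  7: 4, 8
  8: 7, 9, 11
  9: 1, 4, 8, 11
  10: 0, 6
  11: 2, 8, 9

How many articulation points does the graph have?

Removing 2 increases the component count from 1 to 2, so 2 is a cut vertex.
By contrast removing 0 leaves 1 component; it is not a cut vertex. No other vertex is a cut vertex either.

1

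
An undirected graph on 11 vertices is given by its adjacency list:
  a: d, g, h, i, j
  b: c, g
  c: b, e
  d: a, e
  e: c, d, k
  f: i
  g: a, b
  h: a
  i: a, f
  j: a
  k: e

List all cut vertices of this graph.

a, e, i

Removing a increases the component count from 1 to 4, so a is a cut vertex.
Removing e increases the component count from 1 to 2, so e is a cut vertex.
Removing i increases the component count from 1 to 2, so i is a cut vertex.
By contrast removing g leaves 1 component; it is not a cut vertex. No other vertex is a cut vertex either.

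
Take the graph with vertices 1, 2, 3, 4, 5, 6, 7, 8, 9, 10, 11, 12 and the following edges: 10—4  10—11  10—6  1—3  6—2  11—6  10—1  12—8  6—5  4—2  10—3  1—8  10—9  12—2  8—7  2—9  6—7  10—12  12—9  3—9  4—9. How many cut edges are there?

1

The edges on the cycle 10-12-8-1-10 are not bridges since each lies on that cycle.
But removing 6—5 disconnects 6 from 5 — this is a bridge.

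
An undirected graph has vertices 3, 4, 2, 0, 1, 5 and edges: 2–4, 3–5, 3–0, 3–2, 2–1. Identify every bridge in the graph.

0-3, 1-2, 2-3, 2-4, 3-5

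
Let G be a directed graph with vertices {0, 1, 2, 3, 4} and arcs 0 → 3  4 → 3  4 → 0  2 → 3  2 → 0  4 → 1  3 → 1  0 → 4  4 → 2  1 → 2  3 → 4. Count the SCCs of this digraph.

1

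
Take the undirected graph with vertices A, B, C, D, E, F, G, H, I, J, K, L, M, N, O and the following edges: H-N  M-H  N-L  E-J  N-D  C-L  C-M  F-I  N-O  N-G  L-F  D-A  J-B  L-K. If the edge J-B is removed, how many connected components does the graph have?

3

Before removal there are 2 components.
J-B is a bridge — removing it separates J's side from B's side.
After removal: 3 components.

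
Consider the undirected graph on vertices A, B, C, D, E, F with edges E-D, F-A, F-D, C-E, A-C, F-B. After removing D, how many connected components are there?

1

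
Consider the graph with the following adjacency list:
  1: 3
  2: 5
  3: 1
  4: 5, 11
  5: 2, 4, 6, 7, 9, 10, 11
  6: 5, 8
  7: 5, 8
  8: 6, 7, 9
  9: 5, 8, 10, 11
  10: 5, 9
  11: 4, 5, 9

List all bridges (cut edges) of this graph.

The edges on the cycle 5-4-11-5 are not bridges since each lies on that cycle.
But removing 2-5 disconnects 2 from 5; removing 3-1 disconnects 3 from 1 — these are bridges.

1-3, 2-5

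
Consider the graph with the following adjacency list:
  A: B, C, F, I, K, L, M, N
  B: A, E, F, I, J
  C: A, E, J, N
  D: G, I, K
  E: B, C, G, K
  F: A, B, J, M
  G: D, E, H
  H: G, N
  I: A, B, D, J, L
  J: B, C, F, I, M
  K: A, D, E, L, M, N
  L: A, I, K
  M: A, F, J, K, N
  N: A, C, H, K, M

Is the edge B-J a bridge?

After removing B-J, the path B-I-J still connects them, so the edge is not a bridge.

No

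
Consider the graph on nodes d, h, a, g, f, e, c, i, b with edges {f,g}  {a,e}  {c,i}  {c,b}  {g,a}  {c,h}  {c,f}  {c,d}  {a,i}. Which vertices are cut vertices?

Removing a increases the component count from 1 to 2, so a is a cut vertex.
Removing c increases the component count from 1 to 4, so c is a cut vertex.
By contrast removing d leaves 1 component; it is not a cut vertex. No other vertex is a cut vertex either.

a, c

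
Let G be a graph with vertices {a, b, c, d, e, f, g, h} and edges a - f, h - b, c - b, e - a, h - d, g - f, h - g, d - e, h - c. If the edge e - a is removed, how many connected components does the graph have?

e and a are still connected via e-d-h-g-f-a, so the component count stays at 1.

1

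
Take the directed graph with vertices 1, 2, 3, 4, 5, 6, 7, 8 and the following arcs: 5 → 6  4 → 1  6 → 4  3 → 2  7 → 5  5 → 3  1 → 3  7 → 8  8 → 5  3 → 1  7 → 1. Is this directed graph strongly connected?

No

There is no directed path from 8 to 7, so the graph is not strongly connected.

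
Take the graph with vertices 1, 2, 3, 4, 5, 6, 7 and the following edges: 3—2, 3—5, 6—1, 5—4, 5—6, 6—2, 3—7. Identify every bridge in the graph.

The edges on the cycle 3-5-6-2-3 are not bridges since each lies on that cycle.
But removing 5—4 disconnects 5 from 4; removing 6—1 disconnects 6 from 1; removing 3—7 disconnects 3 from 7 — these are bridges.

1-6, 3-7, 4-5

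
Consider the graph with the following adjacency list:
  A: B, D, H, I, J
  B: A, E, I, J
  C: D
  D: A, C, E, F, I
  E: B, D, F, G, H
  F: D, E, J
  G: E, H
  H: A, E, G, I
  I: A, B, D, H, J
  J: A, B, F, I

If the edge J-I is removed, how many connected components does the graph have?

J and I are still connected via J-B-I, so the component count stays at 1.

1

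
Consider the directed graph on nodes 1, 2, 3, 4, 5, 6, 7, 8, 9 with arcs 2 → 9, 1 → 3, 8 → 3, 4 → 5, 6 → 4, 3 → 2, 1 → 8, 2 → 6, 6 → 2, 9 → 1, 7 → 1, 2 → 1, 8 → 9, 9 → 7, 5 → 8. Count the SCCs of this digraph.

1

{1, 2, 3, 4, 5, 6, 7, 8, 9} are all mutually reachable — one SCC of size 9.
That gives 1 strongly connected component.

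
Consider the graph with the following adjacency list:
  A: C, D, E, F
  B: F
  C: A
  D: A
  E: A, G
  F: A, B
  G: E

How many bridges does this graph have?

6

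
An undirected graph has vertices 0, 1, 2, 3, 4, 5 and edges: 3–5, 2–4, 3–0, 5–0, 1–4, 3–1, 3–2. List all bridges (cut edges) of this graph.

none

The edges on the cycle 3-5-0-3 are not bridges since each lies on that cycle.
Every edge lies on some cycle, so there are no bridges.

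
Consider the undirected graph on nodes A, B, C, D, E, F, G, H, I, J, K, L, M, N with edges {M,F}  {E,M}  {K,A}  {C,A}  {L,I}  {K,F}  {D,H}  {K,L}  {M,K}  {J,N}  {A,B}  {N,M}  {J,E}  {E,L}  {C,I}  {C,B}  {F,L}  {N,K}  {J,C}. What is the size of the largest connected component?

11

G is isolated — a component by itself.
Starting from D we can reach D, H. That is one component of size 2.
Starting from A we can reach A, B, C, E, F, I, J, K, L, M, N. That is one component of size 11.
The largest has 11 vertices.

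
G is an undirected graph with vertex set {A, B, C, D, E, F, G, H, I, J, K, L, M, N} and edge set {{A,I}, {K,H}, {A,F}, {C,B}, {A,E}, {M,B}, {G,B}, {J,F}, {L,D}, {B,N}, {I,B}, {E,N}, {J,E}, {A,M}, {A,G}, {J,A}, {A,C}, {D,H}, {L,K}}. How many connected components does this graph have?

Starting from D we can reach D, H, K, L. That is one component of size 4.
Starting from A we can reach A, B, C, E, F, G, I, J, M, N. That is one component of size 10.
Total: 2 components.

2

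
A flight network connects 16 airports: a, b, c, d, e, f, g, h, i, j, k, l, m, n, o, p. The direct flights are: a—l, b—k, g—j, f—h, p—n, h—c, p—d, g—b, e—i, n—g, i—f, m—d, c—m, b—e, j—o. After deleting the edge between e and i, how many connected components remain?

2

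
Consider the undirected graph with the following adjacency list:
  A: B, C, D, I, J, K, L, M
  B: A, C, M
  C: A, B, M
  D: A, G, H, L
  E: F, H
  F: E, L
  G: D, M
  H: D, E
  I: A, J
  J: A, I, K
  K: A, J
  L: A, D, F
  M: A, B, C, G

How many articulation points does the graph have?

1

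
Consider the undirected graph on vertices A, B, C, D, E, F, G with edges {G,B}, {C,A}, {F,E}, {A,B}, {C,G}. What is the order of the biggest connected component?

D is isolated — a component by itself.
Starting from E we can reach E, F. That is one component of size 2.
Starting from A we can reach A, B, C, G. That is one component of size 4.
The largest has 4 vertices.

4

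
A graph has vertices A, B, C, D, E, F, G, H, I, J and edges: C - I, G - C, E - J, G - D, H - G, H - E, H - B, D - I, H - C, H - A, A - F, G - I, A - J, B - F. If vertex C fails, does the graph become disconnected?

Deleting C leaves 1 component (was 1) (its neighbors G, H, I remain connected to each other), so C is not a cut vertex.

No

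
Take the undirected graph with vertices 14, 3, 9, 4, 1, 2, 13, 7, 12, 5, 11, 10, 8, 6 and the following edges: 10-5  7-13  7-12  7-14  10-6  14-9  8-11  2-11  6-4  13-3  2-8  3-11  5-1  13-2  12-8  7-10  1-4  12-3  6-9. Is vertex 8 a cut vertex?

Deleting 8 leaves 1 component (was 1) (its neighbors 2, 11, 12 remain connected to each other), so 8 is not a cut vertex.

No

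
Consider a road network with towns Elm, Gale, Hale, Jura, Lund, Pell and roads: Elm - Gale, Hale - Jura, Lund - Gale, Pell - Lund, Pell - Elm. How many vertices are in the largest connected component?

Starting from Hale we can reach Hale, Jura. That is one component of size 2.
Starting from Elm we can reach Elm, Gale, Lund, Pell. That is one component of size 4.
The largest has 4 vertices.

4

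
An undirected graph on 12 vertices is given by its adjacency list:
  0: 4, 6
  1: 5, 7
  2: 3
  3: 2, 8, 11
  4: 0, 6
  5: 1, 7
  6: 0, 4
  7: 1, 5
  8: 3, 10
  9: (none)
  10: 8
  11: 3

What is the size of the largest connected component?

5

9 is isolated — a component by itself.
Starting from 1 we can reach 1, 5, 7. That is one component of size 3.
Starting from 0 we can reach 0, 4, 6. That is one component of size 3.
Starting from 2 we can reach 2, 3, 8, 10, 11. That is one component of size 5.
The largest has 5 vertices.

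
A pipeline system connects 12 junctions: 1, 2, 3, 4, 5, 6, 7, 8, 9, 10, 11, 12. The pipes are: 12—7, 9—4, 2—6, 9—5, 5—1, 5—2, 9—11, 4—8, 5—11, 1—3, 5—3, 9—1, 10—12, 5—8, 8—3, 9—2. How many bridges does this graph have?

3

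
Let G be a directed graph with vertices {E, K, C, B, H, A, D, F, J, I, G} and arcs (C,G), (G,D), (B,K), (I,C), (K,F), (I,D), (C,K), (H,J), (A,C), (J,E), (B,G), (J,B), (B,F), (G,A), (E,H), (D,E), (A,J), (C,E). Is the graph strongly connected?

There is no directed path from H to I, so the graph is not strongly connected.

No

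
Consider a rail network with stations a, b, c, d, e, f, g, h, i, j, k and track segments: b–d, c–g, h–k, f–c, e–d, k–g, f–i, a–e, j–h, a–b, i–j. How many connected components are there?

2

Starting from a we can reach a, b, d, e. That is one component of size 4.
Starting from c we can reach c, f, g, h, i, j, k. That is one component of size 7.
Total: 2 components.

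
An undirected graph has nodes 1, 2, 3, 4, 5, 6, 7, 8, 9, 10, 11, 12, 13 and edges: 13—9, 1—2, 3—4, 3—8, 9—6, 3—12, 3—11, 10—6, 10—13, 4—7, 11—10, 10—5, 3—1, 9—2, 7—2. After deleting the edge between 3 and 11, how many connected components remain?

1

3 and 11 are still connected via 3-1-2-9-13-10-11, so the component count stays at 1.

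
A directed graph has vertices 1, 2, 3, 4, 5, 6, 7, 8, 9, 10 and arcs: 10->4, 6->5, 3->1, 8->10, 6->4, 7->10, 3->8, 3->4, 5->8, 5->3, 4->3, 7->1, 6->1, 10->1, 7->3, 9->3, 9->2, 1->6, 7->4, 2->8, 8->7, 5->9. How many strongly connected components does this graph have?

1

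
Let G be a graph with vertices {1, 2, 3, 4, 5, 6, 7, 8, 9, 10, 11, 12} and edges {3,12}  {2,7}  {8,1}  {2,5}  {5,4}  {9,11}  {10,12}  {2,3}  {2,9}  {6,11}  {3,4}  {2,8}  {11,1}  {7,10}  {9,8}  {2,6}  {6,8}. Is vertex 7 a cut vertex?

Deleting 7 leaves 1 component (was 1) (its neighbors 2, 10 remain connected to each other), so 7 is not a cut vertex.

No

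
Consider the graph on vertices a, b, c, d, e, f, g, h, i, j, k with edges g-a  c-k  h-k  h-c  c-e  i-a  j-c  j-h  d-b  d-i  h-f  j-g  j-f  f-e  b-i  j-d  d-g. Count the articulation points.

1

Removing j increases the component count from 1 to 2, so j is a cut vertex.
By contrast removing c leaves 1 component; it is not a cut vertex. No other vertex is a cut vertex either.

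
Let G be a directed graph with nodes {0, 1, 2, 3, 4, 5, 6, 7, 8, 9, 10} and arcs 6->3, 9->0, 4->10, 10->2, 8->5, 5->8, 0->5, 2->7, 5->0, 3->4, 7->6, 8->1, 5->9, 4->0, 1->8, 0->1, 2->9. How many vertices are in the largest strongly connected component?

6

{2, 3, 4, 6, 7, 10} are all mutually reachable — one SCC of size 6.
{0, 1, 5, 8, 9} are all mutually reachable — one SCC of size 5.
The largest has 6 vertices.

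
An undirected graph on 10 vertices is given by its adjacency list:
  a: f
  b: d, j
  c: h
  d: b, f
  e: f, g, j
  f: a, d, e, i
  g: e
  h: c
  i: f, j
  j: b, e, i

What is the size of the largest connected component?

8

Starting from c we can reach c, h. That is one component of size 2.
Starting from a we can reach a, b, d, e, f, g, i, j. That is one component of size 8.
The largest has 8 vertices.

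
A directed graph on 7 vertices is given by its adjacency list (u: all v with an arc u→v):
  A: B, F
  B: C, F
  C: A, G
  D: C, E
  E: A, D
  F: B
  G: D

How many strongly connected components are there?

1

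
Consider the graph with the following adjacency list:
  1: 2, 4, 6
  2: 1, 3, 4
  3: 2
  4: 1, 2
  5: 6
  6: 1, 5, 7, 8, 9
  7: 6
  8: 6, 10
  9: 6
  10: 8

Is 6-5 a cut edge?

Yes

Removing 6-5 leaves no path between 6 and 5: the component count goes from 1 to 2. So it is a bridge.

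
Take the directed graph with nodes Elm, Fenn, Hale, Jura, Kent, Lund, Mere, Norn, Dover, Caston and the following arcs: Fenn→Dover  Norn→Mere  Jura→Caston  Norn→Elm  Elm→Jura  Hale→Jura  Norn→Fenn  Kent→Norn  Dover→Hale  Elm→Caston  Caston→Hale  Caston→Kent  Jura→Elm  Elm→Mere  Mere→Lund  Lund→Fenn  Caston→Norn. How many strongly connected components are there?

1

{Elm, Fenn, Hale, Jura, Kent, Lund, Mere, Norn, Dover, Caston} are all mutually reachable — one SCC of size 10.
That gives 1 strongly connected component.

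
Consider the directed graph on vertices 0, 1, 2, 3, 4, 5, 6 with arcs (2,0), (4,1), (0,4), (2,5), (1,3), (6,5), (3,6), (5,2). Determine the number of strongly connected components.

{0, 1, 2, 3, 4, 5, 6} are all mutually reachable — one SCC of size 7.
That gives 1 strongly connected component.

1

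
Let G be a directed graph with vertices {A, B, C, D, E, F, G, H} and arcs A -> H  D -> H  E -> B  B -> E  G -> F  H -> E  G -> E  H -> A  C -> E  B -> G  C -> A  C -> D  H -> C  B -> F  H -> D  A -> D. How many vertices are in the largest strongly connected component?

{A, C, D, H} are all mutually reachable — one SCC of size 4.
{B, E, G} are all mutually reachable — one SCC of size 3.
{F} is an SCC by itself.
The largest has 4 vertices.

4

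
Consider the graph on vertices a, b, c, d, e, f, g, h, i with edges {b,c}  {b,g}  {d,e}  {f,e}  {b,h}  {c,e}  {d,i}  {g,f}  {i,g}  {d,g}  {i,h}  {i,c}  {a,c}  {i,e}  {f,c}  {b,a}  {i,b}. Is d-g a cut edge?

After removing d-g, the path d-i-g still connects them, so the edge is not a bridge.

No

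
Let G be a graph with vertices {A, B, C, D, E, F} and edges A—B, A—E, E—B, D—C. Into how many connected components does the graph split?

F is isolated — a component by itself.
Starting from C we can reach C, D. That is one component of size 2.
Starting from A we can reach A, B, E. That is one component of size 3.
Total: 3 components.

3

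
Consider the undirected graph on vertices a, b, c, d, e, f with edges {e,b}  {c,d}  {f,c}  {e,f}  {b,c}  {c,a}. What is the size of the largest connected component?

Starting from a we can reach a, b, c, d, e, f. That is one component of size 6.
The largest has 6 vertices.

6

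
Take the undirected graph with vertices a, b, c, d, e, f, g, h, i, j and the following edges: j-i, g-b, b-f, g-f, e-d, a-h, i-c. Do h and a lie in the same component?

From h we can reach a, h, which includes a.

Yes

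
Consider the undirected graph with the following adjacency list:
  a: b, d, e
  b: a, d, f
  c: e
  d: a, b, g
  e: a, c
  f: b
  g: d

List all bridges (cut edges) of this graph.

a-e, b-f, c-e, d-g

The edges on the cycle a-d-b-a are not bridges since each lies on that cycle.
But removing c-e disconnects c from e; removing d-g disconnects d from g; removing a-e disconnects a from e; removing f-b disconnects f from b — these are bridges.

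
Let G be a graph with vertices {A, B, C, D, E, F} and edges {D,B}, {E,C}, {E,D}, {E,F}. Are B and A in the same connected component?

No

The component containing B is {B, C, D, E, F}, and A is not in it.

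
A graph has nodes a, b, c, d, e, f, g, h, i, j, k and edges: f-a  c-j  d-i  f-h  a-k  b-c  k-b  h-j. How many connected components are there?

e is isolated — a component by itself.
g is isolated — a component by itself.
Starting from d we can reach d, i. That is one component of size 2.
Starting from a we can reach a, b, c, f, h, j, k. That is one component of size 7.
Total: 4 components.

4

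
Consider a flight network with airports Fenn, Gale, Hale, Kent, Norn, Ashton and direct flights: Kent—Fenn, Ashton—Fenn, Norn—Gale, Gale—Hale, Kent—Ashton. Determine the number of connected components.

2

Starting from Fenn we can reach Fenn, Kent, Ashton. That is one component of size 3.
Starting from Gale we can reach Gale, Hale, Norn. That is one component of size 3.
Total: 2 components.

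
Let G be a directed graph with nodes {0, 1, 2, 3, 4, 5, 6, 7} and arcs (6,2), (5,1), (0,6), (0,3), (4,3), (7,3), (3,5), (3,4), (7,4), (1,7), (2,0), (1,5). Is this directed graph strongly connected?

No

There is no directed path from 3 to 6, so the graph is not strongly connected.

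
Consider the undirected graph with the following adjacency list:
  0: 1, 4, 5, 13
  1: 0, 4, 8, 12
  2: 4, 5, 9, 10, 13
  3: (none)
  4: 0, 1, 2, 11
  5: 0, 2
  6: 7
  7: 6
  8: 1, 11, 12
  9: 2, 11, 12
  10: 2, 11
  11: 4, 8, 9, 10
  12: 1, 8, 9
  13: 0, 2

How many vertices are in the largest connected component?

11

3 is isolated — a component by itself.
Starting from 6 we can reach 6, 7. That is one component of size 2.
Starting from 0 we can reach 0, 1, 2, 4, 5, 8, 9, 10, 11, 12, 13. That is one component of size 11.
The largest has 11 vertices.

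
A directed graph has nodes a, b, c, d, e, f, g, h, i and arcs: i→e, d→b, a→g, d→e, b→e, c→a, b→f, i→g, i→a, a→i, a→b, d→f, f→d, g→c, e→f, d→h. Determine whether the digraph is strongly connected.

There is no directed path from h to g, so the graph is not strongly connected.

No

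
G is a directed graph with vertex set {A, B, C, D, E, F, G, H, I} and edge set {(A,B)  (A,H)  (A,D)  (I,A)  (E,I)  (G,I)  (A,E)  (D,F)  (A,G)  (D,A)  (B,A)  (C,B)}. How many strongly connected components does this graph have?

4

{A, B, D, E, G, I} are all mutually reachable — one SCC of size 6.
{C} is an SCC by itself.
{F} is an SCC by itself.
{H} is an SCC by itself.
That gives 4 strongly connected components.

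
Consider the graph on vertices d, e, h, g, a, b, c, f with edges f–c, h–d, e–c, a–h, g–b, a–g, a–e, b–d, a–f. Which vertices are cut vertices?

Removing a increases the component count from 1 to 2, so a is a cut vertex.
By contrast removing h leaves 1 component; it is not a cut vertex. No other vertex is a cut vertex either.

a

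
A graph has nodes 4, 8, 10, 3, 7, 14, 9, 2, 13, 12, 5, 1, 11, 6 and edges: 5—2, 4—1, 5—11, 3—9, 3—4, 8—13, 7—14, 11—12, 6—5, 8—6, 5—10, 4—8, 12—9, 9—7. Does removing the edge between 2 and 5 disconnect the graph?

Removing 2—5 leaves no path between 2 and 5: the component count goes from 1 to 2. So it is a bridge.

Yes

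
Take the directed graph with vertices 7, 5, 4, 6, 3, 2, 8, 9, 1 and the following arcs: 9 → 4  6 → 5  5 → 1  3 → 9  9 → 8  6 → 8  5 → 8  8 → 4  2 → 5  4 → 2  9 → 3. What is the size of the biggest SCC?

{2, 4, 5, 8} are all mutually reachable — one SCC of size 4.
{3, 9} are all mutually reachable — one SCC of size 2.
{1} is an SCC by itself.
{7} is an SCC by itself.
{6} is an SCC by itself.
The largest has 4 vertices.

4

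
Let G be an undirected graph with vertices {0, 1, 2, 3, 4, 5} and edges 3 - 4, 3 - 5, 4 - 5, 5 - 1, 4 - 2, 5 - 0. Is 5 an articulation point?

Yes

Deleting 5 raises the number of components from 1 to 3, so 5 is a cut vertex.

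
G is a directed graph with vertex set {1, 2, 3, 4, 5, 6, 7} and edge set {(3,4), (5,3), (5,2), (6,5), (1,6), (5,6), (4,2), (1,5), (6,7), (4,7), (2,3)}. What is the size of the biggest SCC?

3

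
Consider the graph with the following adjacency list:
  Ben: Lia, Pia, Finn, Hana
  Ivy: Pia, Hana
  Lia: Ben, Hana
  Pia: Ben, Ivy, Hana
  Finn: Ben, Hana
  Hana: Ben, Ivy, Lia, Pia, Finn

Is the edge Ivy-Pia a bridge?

After removing Ivy-Pia, the path Ivy-Hana-Pia still connects them, so the edge is not a bridge.

No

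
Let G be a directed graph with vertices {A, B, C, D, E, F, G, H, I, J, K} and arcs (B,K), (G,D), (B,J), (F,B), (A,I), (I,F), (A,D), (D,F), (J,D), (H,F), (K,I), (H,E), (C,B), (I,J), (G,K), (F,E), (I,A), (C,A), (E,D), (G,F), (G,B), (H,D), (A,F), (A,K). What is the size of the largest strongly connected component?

{A, B, D, E, F, I, J, K} are all mutually reachable — one SCC of size 8.
{H} is an SCC by itself.
{G} is an SCC by itself.
{C} is an SCC by itself.
The largest has 8 vertices.

8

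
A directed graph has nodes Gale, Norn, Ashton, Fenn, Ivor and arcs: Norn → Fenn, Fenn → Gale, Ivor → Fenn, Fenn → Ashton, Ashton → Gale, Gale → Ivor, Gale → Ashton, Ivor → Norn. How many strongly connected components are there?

1

{Fenn, Gale, Ivor, Norn, Ashton} are all mutually reachable — one SCC of size 5.
That gives 1 strongly connected component.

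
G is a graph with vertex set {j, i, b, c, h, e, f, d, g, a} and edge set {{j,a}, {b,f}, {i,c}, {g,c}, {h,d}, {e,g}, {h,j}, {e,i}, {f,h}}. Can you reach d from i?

No

The component containing i is {c, e, g, i}, and d is not in it.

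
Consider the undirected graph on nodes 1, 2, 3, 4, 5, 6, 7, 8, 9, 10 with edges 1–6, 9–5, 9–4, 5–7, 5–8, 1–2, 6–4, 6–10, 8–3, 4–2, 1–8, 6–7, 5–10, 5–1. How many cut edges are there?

The edges on the cycle 5-1-8-5 are not bridges since each lies on that cycle.
But removing 3–8 disconnects 3 from 8 — this is a bridge.

1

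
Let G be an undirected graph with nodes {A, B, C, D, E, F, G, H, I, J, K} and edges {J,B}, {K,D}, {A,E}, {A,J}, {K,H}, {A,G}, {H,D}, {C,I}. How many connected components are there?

F is isolated — a component by itself.
Starting from C we can reach C, I. That is one component of size 2.
Starting from D we can reach D, H, K. That is one component of size 3.
Starting from A we can reach A, B, E, G, J. That is one component of size 5.
Total: 4 components.

4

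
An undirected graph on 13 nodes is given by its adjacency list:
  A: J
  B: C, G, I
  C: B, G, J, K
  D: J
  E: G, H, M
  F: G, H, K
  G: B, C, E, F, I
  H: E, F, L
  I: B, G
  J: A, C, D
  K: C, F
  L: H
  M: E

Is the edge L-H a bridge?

Removing L-H leaves no path between L and H: the component count goes from 1 to 2. So it is a bridge.

Yes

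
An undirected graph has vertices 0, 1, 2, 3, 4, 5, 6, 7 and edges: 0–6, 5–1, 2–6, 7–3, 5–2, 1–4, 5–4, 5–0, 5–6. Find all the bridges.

3-7

The edges on the cycle 5-1-4-5 are not bridges since each lies on that cycle.
But removing 7–3 disconnects 7 from 3 — this is a bridge.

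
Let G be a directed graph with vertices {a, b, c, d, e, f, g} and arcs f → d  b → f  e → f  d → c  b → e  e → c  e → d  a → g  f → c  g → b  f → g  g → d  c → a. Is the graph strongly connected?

Yes

From d we can reach every vertex (a, b, c, d, e, f, g), and every vertex can reach d (a, b, c, d, e, f, g). So the whole graph is one strongly connected component.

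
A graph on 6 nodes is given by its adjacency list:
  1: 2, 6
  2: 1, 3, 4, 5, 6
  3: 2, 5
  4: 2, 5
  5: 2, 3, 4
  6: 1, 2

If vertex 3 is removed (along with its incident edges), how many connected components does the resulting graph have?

With 3 gone, the remaining components are: {1, 2, 4, 5, 6}.
That is 1 component.

1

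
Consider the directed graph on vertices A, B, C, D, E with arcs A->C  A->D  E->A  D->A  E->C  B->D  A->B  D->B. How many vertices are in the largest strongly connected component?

{A, B, D} are all mutually reachable — one SCC of size 3.
{E} is an SCC by itself.
{C} is an SCC by itself.
The largest has 3 vertices.

3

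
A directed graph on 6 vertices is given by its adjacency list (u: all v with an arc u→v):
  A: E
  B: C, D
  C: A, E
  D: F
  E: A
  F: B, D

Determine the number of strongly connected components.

{B, D, F} are all mutually reachable — one SCC of size 3.
{A, E} are all mutually reachable — one SCC of size 2.
{C} is an SCC by itself.
That gives 3 strongly connected components.

3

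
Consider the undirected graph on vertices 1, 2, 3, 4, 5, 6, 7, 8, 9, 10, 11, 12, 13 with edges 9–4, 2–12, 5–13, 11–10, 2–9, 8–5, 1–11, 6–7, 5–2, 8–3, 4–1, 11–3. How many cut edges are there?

4

The edges on the cycle 8-5-2-9-4-1-11-3-8 are not bridges since each lies on that cycle.
But removing 10–11 disconnects 10 from 11; removing 13–5 disconnects 13 from 5; removing 12–2 disconnects 12 from 2; removing 6–7 disconnects 6 from 7 — these are bridges.
That makes 4 bridges.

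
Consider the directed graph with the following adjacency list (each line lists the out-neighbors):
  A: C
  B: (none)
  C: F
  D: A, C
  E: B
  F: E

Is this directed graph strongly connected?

There is no directed path from B to D, so the graph is not strongly connected.

No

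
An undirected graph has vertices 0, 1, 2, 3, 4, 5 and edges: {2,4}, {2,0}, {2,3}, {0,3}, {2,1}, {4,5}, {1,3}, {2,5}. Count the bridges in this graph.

0

The edges on the cycle 2-4-5-2 are not bridges since each lies on that cycle.
Every edge lies on some cycle, so there are no bridges.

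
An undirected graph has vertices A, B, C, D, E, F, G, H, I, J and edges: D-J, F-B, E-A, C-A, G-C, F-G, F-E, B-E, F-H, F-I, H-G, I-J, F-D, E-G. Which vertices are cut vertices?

F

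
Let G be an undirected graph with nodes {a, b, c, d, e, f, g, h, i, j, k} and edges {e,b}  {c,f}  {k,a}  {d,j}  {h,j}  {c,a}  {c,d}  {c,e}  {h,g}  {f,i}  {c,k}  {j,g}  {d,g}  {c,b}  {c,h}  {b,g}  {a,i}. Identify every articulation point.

c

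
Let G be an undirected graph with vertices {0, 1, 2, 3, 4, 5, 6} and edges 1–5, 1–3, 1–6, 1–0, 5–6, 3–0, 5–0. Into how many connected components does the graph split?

3

2 is isolated — a component by itself.
4 is isolated — a component by itself.
Starting from 0 we can reach 0, 1, 3, 5, 6. That is one component of size 5.
Total: 3 components.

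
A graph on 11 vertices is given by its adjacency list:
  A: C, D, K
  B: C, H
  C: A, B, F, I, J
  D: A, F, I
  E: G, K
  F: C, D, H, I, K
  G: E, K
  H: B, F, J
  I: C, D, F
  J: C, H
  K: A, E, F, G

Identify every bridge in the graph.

none

The edges on the cycle F-D-I-F are not bridges since each lies on that cycle.
Every edge lies on some cycle, so there are no bridges.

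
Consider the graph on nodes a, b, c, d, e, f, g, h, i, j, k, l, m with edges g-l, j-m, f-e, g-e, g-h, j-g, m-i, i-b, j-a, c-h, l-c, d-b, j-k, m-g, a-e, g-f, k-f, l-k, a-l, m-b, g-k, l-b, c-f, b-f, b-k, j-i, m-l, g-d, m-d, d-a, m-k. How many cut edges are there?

0

The edges on the cycle j-m-l-c-h-g-j are not bridges since each lies on that cycle.
Every edge lies on some cycle, so there are no bridges.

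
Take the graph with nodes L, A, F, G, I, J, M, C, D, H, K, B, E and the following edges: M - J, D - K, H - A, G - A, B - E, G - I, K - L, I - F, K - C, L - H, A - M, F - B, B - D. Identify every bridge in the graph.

A-M, B-E, C-K, J-M

The edges on the cycle G-I-F-B-D-K-L-H-A-G are not bridges since each lies on that cycle.
But removing M - J disconnects M from J; removing A - M disconnects A from M; removing C - K disconnects C from K; removing E - B disconnects E from B — these are bridges.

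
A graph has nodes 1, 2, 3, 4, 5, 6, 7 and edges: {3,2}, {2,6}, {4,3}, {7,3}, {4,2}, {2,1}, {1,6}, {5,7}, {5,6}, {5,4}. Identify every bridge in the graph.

none

The edges on the cycle 5-7-3-4-5 are not bridges since each lies on that cycle.
Every edge lies on some cycle, so there are no bridges.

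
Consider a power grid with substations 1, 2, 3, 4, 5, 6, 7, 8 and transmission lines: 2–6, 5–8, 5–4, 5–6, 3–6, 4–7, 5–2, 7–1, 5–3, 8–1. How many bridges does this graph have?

0

The edges on the cycle 5-4-7-1-8-5 are not bridges since each lies on that cycle.
Every edge lies on some cycle, so there are no bridges.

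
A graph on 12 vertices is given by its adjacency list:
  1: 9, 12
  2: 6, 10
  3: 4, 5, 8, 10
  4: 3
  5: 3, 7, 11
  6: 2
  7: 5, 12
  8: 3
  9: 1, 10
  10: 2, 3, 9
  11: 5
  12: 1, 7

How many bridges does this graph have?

5

The edges on the cycle 3-10-9-1-12-7-5-3 are not bridges since each lies on that cycle.
But removing 10-2 disconnects 10 from 2; removing 6-2 disconnects 6 from 2; removing 11-5 disconnects 11 from 5; removing 3-4 disconnects 3 from 4 — these are bridges.
In total 5 edges are bridges.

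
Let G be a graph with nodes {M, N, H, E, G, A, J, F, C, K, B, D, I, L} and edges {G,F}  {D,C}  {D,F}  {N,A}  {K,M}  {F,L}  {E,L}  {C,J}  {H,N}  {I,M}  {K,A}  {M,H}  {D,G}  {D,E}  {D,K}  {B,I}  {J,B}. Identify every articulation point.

Removing D increases the component count from 1 to 2, so D is a cut vertex.
By contrast removing J leaves 1 component; it is not a cut vertex. No other vertex is a cut vertex either.

D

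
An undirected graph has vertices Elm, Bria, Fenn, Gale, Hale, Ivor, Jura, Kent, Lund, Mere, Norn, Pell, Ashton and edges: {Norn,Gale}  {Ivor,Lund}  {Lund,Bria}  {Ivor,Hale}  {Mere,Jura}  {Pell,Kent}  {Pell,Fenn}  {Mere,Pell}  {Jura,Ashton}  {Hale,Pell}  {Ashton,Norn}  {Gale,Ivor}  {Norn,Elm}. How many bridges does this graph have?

5

The edges on the cycle Mere-Jura-Ashton-Norn-Gale-Ivor-Hale-Pell-Mere are not bridges since each lies on that cycle.
But removing Kent - Pell disconnects Kent from Pell; removing Elm - Norn disconnects Elm from Norn; removing Lund - Bria disconnects Lund from Bria; removing Lund - Ivor disconnects Lund from Ivor — these are bridges.
In total 5 edges are bridges.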